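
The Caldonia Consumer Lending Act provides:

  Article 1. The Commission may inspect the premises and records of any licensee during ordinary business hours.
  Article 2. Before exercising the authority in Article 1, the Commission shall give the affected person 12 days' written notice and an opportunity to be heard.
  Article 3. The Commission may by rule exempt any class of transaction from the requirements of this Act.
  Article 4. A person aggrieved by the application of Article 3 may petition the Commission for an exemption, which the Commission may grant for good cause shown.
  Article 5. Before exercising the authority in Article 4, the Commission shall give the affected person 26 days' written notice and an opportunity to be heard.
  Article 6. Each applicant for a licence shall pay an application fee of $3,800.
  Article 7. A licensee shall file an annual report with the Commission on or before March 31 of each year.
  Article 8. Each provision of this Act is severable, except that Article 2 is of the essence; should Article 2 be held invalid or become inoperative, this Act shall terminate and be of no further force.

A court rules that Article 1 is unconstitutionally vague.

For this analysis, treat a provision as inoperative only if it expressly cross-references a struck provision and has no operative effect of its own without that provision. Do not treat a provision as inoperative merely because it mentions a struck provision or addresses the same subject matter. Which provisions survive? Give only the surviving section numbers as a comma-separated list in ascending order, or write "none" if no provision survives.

none

Article 1 is struck. Article 2 operates only by reference to Article 1, so it falls with Article 1. Article 8 makes Article 2 an essential term, and Article 2 has been rendered inoperative by the cascade; under Article 8, the entire Act is therefore void. No provision of the Act survives.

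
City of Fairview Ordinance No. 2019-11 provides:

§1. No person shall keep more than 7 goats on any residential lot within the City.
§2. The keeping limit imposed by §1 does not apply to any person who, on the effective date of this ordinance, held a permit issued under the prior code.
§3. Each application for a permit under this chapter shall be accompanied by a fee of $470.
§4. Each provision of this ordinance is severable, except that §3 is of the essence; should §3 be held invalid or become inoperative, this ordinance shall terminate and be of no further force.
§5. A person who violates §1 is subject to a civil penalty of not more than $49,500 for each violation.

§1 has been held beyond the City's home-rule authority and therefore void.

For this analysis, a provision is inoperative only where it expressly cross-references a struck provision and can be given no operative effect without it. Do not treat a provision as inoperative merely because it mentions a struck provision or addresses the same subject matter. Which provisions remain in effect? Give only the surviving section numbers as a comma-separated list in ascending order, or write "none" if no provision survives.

3, 4

§1 is struck. §2 operates only by reference to §1, so it falls with §1. The only function of §5 is the civil penalty for violating §1, so it cannot stand once §1 is removed. §4 makes §3 an essential term, but §3 is unaffected, so the severability proviso in §4 preserves the remaining provisions. The provisions still in force are §3 and §4.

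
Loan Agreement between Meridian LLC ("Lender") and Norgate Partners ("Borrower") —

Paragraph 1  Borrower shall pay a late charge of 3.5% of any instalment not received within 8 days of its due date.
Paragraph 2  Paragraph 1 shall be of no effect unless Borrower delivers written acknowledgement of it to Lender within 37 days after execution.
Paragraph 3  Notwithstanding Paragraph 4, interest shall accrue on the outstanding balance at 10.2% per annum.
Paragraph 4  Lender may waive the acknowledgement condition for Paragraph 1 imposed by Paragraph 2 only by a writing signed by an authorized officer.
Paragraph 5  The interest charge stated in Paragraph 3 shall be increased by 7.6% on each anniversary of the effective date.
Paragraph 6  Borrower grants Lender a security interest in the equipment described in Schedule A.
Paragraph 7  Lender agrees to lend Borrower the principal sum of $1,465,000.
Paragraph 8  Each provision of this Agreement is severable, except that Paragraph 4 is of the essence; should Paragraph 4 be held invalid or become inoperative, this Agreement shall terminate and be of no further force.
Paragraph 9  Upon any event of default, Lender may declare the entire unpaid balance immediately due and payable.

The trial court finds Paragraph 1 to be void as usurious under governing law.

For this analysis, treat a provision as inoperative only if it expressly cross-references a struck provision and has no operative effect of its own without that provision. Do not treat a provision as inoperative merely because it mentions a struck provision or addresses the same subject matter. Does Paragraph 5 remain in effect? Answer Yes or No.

Paragraph 1 is struck. Paragraph 2 has no operative effect of its own apart from Paragraph 1 and is therefore inoperative. Paragraph 4 operates only by reference to Paragraph 2, so it falls with Paragraph 2. Paragraph 8 makes Paragraph 4 an essential term, and Paragraph 4 has been rendered inoperative by the cascade; under Paragraph 8, the entire Agreement is therefore void. No provision of the Agreement survives. Paragraph 5 is among the inoperative provisions, so the answer is no.

No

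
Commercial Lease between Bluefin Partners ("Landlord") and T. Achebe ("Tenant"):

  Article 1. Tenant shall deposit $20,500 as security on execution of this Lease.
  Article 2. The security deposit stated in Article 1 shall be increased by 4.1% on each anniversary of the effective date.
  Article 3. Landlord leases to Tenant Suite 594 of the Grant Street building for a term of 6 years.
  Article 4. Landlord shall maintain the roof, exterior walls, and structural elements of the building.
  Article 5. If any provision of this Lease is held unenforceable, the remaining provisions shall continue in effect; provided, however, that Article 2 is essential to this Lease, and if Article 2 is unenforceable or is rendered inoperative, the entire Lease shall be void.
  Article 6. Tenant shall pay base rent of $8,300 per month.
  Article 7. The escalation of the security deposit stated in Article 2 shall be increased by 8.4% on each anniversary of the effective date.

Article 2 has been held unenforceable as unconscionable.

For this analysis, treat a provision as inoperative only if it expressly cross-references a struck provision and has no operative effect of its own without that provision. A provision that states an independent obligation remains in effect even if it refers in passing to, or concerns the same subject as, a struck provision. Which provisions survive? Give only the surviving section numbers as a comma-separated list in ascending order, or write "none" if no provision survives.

none

Article 2 is struck. Article 7 has no operative effect of its own apart from Article 2 and is therefore inoperative. Article 5 makes Article 2 an essential term, and Article 2 is the provision held invalid; under Article 5, the entire Lease is therefore void. No provision of the Lease survives.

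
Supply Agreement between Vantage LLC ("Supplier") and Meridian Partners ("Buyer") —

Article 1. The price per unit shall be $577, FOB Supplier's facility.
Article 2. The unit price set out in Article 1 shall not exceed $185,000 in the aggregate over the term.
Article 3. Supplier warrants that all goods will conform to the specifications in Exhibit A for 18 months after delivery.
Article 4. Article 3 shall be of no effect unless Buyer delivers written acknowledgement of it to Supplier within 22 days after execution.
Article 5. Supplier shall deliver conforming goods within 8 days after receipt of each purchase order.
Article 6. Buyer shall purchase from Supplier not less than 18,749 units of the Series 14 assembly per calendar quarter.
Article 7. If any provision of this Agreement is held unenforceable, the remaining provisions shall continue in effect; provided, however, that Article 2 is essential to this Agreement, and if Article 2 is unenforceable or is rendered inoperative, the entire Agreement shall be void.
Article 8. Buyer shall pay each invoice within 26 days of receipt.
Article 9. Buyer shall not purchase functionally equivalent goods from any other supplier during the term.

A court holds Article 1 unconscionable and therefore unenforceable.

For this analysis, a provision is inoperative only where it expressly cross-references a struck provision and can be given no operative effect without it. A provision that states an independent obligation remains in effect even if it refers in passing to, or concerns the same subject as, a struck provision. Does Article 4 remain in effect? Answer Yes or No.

No

Article 1 is struck. Article 2 does nothing except set the aggregate cap on the unit price by reference to Article 1; with Article 1 gone it has no independent effect and is inoperative. Article 7 makes Article 2 an essential term, and Article 2 has been rendered inoperative by the cascade; under Article 7, the entire Agreement is therefore void. No provision of the Agreement survives. Article 4 is among the inoperative provisions, so the answer is no.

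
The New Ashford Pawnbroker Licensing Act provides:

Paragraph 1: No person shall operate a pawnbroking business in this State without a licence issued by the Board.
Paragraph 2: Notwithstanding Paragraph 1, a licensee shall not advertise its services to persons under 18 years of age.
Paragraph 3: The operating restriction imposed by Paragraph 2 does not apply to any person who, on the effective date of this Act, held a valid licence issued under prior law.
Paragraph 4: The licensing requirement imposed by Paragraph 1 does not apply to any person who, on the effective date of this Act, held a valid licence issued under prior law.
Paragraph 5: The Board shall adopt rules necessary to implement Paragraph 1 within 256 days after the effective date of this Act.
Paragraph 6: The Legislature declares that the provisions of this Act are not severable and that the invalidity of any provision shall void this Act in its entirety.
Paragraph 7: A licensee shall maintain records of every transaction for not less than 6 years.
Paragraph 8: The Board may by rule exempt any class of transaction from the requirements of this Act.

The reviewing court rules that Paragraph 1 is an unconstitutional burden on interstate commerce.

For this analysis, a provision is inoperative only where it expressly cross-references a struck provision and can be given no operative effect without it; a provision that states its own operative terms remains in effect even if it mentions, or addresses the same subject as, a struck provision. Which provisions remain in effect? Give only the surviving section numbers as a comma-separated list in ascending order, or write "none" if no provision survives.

Paragraph 1 is struck. Paragraph 4 operates only by reference to Paragraph 1, so it falls with Paragraph 1. Paragraph 5 has no operative effect of its own apart from Paragraph 1 and is therefore inoperative. Paragraph 6 provides that the Act is not severable, so the invalidity of any one provision voids the entire Act. No provision of the Act survives.

none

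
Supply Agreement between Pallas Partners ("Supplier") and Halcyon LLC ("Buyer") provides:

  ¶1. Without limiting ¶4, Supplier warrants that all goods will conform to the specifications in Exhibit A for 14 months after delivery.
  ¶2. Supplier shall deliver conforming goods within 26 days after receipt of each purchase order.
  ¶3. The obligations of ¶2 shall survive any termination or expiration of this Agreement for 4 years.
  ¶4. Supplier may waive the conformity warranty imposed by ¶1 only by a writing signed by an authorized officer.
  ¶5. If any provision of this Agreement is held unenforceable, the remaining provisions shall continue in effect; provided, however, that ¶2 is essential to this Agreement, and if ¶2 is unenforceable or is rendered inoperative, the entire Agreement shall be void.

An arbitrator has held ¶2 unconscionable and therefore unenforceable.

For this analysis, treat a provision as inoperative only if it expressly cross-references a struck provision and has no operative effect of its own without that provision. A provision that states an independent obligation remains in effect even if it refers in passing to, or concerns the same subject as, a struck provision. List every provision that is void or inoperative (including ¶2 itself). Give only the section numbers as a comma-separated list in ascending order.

1, 2, 3, 4, 5

¶2 is struck. ¶3 merely fixes the survival period for ¶2; with ¶2 gone it has nothing to operate on and falls away. ¶5 makes ¶2 an essential term, and ¶2 is the provision held invalid; under ¶5, the entire Agreement is therefore void. No provision of the Agreement survives.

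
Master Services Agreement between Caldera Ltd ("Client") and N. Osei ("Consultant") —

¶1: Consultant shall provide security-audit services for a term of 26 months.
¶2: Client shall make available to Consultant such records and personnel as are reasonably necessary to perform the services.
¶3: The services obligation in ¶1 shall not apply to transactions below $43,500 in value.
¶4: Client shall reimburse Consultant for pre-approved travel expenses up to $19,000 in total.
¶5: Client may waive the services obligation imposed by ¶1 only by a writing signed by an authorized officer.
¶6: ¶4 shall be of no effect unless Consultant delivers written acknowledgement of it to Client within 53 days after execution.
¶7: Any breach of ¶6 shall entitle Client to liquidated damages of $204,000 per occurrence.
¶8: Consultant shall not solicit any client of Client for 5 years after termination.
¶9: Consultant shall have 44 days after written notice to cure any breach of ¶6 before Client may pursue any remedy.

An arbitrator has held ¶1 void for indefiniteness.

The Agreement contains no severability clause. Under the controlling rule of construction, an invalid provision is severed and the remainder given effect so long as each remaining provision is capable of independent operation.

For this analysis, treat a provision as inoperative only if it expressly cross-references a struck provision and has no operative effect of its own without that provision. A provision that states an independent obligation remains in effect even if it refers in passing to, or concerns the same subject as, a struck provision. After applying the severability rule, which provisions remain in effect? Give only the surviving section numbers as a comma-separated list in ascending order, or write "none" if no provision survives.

2, 4, 6, 7, 8, 9

¶1 is struck. The whole of ¶3 is the carve-out from the services obligation, defined by reference to ¶1, so ¶3 cannot stand once ¶1 is removed. The only function of ¶5 is the waiver condition for ¶1, so it cannot stand once ¶1 is removed. Under the stated default rule, only provisions that cannot operate independently fall away; the rest are enforced. That leaves ¶2, ¶4, ¶6, ¶7, ¶8, and ¶9 in effect.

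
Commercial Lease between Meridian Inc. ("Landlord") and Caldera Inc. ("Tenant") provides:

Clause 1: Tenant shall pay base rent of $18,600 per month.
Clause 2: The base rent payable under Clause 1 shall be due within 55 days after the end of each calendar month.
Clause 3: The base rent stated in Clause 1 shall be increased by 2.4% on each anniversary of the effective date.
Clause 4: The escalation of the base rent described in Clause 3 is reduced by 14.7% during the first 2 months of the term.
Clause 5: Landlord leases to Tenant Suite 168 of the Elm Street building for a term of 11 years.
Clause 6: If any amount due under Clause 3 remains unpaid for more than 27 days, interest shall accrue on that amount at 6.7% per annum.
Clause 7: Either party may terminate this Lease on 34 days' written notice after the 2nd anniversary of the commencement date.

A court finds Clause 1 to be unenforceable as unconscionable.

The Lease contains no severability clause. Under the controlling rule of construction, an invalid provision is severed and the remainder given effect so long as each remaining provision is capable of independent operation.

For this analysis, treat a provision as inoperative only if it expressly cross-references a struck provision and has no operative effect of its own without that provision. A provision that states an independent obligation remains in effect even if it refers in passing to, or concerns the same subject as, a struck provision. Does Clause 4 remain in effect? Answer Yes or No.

No

Clause 1 is struck. The whole of Clause 2 is the payment deadline for the base rent, defined by reference to Clause 1, so Clause 2 cannot stand once Clause 1 is removed. Clause 3 does nothing except set the escalation of the base rent by reference to Clause 1; with Clause 1 gone it has no independent effect and is inoperative. Clause 4 does nothing except set the introductory reduction to the escalation of the base rent by reference to Clause 3; with Clause 3 gone it has no independent effect and is inoperative. The whole of Clause 6 is the default interest on the escalation of the base rent, defined by reference to Clause 3, so Clause 6 cannot stand once Clause 3 is removed. With no severability clause, the stated default rule severs what cannot stand and enforces each remaining provision that can operate on its own. That leaves Clause 5 and Clause 7 in effect. Clause 4 is among the inoperative provisions, so the answer is no.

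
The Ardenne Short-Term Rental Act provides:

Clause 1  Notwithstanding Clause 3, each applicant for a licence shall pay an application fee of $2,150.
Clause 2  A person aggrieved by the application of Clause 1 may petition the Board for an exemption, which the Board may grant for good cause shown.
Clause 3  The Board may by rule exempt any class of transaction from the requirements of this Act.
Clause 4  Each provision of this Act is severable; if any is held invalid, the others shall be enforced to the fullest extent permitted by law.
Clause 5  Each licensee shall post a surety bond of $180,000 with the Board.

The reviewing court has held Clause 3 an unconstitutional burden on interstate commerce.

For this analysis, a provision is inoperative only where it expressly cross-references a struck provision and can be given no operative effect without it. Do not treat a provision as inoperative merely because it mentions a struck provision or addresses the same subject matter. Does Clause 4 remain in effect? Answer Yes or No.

Yes

Clause 3 is struck. Although Clause 1 refers to Clause 3, its operative terms do not depend on Clause 3, so it remains in effect. No other provision's operative terms depend on Clause 3. Clause 4 is a severability clause and preserves every provision that can still be given independent effect. That leaves Clause 1, Clause 2, Clause 4, and Clause 5 in effect. Clause 4 is among the surviving provisions, so the answer is yes.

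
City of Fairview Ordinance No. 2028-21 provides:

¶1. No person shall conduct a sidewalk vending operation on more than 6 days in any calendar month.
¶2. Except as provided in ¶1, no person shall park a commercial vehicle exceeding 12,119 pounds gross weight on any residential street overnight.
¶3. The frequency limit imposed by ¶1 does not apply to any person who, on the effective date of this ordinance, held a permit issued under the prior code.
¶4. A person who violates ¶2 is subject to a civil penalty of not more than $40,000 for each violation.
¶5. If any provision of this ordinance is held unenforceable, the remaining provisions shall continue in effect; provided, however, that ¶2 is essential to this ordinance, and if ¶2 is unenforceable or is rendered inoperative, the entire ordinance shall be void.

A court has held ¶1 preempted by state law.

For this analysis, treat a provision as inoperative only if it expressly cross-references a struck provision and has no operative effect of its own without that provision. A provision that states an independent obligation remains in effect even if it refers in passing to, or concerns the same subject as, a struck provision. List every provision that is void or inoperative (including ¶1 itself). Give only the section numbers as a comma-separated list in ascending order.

¶1 is struck. The only function of ¶3 is the grandfather exemption from ¶1, so it cannot stand once ¶1 is removed. Although ¶2 refers to ¶1, its operative terms do not depend on ¶1, so it remains in effect. ¶5 makes ¶2 an essential term, but ¶2 is unaffected, so the severability proviso in ¶5 preserves the remaining provisions. ¶2, ¶4, and ¶5 remain in effect.

1, 3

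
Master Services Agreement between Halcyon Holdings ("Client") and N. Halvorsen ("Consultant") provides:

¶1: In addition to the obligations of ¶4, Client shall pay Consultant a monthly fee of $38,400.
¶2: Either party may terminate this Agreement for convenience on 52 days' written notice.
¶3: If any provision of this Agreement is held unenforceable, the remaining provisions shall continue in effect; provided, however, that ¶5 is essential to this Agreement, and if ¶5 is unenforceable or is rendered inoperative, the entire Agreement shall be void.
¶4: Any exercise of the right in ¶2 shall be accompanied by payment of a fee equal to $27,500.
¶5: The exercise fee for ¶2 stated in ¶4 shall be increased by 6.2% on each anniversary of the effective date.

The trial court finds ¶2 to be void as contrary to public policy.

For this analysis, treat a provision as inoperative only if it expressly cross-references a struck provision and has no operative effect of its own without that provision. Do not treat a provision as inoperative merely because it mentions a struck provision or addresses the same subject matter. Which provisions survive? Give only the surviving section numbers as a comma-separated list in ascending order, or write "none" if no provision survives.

none

¶2 is struck. ¶4 operates only by reference to ¶2, so it falls with ¶2. The whole of ¶5 is the escalation of the exercise fee for ¶2, defined by reference to ¶4, so ¶5 cannot stand once ¶4 is removed. ¶3 makes ¶5 an essential term, and ¶5 has been rendered inoperative by the cascade; under ¶3, the entire Agreement is therefore void. No provision of the Agreement survives.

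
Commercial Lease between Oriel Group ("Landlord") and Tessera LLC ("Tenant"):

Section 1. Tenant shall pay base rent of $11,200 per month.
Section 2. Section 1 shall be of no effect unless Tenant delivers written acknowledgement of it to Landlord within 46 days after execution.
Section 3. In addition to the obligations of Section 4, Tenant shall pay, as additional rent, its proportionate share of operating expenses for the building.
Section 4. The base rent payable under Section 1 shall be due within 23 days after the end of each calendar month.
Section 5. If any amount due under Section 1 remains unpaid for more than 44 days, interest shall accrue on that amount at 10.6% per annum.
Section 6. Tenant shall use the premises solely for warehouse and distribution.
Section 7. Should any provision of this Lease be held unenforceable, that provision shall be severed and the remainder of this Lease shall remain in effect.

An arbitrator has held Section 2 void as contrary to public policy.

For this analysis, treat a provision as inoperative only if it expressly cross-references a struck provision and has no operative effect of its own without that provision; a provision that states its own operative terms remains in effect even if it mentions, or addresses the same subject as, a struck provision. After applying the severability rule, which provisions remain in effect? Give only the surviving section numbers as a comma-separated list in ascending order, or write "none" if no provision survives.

1, 3, 4, 5, 6, 7

Section 2 is struck. No other provision's operative terms depend on Section 2. Under the severability clause in Section 7, the remaining provisions continue in force. Section 1, Section 3, Section 4, Section 5, Section 6, and Section 7 remain in effect.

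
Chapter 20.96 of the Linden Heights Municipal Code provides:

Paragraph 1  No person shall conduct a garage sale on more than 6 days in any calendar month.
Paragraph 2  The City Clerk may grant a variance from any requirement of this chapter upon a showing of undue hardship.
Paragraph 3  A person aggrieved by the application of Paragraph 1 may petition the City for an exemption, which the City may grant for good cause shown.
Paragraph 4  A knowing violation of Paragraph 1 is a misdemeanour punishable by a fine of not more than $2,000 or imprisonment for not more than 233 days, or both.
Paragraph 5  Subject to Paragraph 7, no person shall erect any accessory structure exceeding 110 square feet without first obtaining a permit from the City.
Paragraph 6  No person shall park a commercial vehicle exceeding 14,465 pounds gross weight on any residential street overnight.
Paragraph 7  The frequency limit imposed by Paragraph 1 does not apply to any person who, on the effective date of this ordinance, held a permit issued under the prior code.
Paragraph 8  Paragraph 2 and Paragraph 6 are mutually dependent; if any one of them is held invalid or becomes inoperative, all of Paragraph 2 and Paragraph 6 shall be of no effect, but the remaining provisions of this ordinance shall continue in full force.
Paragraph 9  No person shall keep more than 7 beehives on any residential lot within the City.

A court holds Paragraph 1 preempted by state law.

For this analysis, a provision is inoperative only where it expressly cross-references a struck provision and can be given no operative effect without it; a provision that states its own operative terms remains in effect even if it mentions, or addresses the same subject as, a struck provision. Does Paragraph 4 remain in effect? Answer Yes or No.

No

Paragraph 1 is struck. Paragraph 3 has no operative effect of its own apart from Paragraph 1 and is therefore inoperative. The only function of Paragraph 4 is the criminal penalty for violating Paragraph 1, so it cannot stand once Paragraph 1 is removed. Paragraph 7 has no operative effect of its own apart from Paragraph 1 and is therefore inoperative. Although Paragraph 5 refers to Paragraph 7, its operative terms do not depend on Paragraph 7, so it remains in effect. Paragraph 8 ties Paragraph 2 and Paragraph 6 together, but none of those is affected here; the remaining provisions continue in force under Paragraph 8. Paragraph 2, Paragraph 5, Paragraph 6, Paragraph 8, and Paragraph 9 remain in effect. Paragraph 4 is among the inoperative provisions, so the answer is no.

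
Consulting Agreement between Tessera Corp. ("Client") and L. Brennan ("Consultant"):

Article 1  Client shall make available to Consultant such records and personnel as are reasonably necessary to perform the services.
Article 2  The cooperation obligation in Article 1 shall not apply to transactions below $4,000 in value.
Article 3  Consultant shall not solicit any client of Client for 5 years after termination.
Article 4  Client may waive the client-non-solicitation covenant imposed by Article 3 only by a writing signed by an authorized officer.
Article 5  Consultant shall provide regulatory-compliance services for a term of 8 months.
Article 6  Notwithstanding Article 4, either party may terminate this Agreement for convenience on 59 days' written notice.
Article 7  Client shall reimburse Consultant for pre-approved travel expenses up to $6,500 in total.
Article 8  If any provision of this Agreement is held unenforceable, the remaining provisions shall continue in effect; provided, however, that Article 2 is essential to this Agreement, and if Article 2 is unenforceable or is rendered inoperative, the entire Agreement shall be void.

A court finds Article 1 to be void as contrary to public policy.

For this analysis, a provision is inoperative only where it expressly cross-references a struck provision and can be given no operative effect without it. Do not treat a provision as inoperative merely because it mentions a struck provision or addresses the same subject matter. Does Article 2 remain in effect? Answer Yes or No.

No

Article 1 is struck. The whole of Article 2 is the carve-out from the cooperation obligation, defined by reference to Article 1, so Article 2 cannot stand once Article 1 is removed. Article 8 makes Article 2 an essential term, and Article 2 has been rendered inoperative by the cascade; under Article 8, the entire Agreement is therefore void. No provision of the Agreement survives. Article 2 is among the inoperative provisions, so the answer is no.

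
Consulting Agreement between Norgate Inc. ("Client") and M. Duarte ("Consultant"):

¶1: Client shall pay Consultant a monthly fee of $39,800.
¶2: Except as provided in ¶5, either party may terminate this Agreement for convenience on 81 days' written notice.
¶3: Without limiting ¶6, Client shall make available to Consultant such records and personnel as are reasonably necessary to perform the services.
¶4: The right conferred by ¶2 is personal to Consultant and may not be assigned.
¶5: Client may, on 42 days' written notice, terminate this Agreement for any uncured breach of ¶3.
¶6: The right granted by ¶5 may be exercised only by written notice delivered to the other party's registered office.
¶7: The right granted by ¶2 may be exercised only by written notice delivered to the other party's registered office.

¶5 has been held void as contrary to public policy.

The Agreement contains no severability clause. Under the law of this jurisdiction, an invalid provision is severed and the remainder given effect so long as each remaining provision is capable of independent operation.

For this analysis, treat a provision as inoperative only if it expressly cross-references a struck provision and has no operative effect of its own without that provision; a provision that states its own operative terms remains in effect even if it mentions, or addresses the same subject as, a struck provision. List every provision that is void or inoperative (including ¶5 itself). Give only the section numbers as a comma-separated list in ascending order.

5, 6

¶5 is struck. The only function of ¶6 is the notice requirement for ¶5, so it cannot stand once ¶5 is removed. Although ¶3 refers to ¶6, its operative terms do not depend on ¶6, so it remains in effect. ¶2 mentions ¶5 but its own obligation stands independently of ¶5, so ¶2 is not affected. Under the stated default rule, only provisions that cannot operate independently fall away; the rest are enforced. The provisions still in force are ¶1, ¶2, ¶3, ¶4, and ¶7.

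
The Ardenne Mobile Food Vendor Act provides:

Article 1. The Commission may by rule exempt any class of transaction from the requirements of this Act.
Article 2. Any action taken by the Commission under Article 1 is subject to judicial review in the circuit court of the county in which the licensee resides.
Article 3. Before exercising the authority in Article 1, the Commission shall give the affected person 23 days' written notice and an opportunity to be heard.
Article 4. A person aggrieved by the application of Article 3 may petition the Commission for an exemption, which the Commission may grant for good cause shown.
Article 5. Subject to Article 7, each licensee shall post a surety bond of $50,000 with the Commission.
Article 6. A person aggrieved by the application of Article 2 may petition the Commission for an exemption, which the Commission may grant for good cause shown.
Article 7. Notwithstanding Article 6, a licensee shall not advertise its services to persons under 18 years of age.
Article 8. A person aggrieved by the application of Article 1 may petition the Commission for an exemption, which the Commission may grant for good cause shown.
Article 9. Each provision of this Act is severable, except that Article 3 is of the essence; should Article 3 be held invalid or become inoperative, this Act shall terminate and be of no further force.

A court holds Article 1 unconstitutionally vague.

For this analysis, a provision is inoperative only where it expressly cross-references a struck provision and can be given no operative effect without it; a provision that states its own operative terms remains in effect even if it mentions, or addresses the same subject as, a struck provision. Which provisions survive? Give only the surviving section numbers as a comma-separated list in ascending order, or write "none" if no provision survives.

none

Article 1 is struck. The only function of Article 2 is the judicial-review right for Article 1, so it cannot stand once Article 1 is removed. The only function of Article 3 is the notice-and-hearing requirement for Article 1, so it cannot stand once Article 1 is removed. Article 8 merely fixes the exemption procedure for Article 1; with Article 1 gone it has nothing to operate on and falls away. The only function of Article 4 is the exemption procedure for Article 3, so it cannot stand once Article 3 is removed. Article 6 operates only by reference to Article 2, so it falls with Article 2. Article 9 makes Article 3 an essential term, and Article 3 has been rendered inoperative by the cascade; under Article 9, the entire Act is therefore void. No provision of the Act survives.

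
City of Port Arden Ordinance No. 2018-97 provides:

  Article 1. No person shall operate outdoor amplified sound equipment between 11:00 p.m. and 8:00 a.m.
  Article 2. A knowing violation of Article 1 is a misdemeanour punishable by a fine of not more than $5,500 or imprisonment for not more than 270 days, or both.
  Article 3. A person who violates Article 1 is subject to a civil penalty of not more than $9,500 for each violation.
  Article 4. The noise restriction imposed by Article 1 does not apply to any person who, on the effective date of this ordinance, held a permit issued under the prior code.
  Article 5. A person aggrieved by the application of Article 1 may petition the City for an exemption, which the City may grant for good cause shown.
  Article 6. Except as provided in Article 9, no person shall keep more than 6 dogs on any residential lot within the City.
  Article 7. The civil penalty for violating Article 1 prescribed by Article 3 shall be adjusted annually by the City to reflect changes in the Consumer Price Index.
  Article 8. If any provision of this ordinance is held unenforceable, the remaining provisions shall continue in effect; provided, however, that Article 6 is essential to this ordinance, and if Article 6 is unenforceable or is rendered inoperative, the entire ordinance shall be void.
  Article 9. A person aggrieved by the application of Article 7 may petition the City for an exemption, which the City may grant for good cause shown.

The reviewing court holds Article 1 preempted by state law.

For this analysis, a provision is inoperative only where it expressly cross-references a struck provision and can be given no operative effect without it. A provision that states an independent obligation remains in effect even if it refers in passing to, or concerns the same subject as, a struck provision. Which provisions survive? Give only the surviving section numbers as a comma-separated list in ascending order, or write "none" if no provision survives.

Article 1 is struck. The only function of Article 2 is the criminal penalty for violating Article 1, so it cannot stand once Article 1 is removed. Article 3 merely fixes the civil penalty for violating Article 1; with Article 1 gone it has nothing to operate on and falls away. The only function of Article 4 is the grandfather exemption from Article 1, so it cannot stand once Article 1 is removed. Article 5 merely fixes the exemption procedure for Article 1; with Article 1 gone it has nothing to operate on and falls away. Article 7 does nothing except set the indexation of the civil penalty for violating Article 1 by reference to Article 3; with Article 3 gone it has no independent effect and is inoperative. Article 9 operates only by reference to Article 7, so it falls with Article 7. Although Article 6 refers to Article 9, its operative terms do not depend on Article 9, so it remains in effect. Article 8 makes Article 6 an essential term, but Article 6 is unaffected, so the severability proviso in Article 8 preserves the remaining provisions. The provisions still in force are Article 6 and Article 8.

6, 8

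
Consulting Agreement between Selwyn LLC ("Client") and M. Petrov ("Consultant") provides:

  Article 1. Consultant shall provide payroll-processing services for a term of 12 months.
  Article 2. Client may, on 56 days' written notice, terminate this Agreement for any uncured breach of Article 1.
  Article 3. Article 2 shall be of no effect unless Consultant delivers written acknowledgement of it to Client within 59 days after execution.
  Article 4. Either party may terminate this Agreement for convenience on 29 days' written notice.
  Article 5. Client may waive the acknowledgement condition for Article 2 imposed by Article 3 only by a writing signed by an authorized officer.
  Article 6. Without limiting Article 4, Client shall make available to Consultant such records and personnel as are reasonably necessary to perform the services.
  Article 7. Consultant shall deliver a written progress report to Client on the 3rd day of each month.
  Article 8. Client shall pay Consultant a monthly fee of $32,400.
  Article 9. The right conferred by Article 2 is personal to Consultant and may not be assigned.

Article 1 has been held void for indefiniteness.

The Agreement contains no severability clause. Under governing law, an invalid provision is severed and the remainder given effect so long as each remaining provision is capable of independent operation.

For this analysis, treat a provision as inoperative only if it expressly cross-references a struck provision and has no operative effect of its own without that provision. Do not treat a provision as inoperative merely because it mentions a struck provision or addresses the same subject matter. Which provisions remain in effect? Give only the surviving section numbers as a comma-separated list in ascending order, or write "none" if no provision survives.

Article 1 is struck. Article 2 operates only by reference to Article 1, so it falls with Article 1. Article 3 has no operative effect of its own apart from Article 2 and is therefore inoperative. Article 9 has no operative effect of its own apart from Article 2 and is therefore inoperative. Article 5 operates only by reference to Article 3, so it falls with Article 3. Under the stated default rule, only provisions that cannot operate independently fall away; the rest are enforced. That leaves Article 4, Article 6, Article 7, and Article 8 in effect.

4, 6, 7, 8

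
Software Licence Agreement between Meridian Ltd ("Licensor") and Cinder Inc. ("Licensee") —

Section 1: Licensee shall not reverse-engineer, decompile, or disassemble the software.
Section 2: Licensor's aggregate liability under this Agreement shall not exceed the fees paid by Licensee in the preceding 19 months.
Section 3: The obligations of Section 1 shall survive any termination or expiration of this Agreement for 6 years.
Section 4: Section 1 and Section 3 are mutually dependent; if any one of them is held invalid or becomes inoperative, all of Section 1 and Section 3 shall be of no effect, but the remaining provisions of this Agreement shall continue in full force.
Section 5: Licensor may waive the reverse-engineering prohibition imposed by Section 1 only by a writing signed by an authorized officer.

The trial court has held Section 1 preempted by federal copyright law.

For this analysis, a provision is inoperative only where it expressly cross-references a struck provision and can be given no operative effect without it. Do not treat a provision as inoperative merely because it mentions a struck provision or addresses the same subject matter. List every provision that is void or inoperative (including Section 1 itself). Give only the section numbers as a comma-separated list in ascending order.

1, 3, 5

Section 1 is struck. Section 3 has no operative effect of its own apart from Section 1 and is therefore inoperative. Section 5 operates only by reference to Section 1, so it falls with Section 1. Section 4 declares Section 1 and Section 3 mutually dependent; since one of them has fallen, all of them are of no effect. The remainder continues in force under Section 4. That leaves Section 2 and Section 4 in effect.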